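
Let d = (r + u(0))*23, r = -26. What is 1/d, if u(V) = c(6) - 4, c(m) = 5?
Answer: -1/575 ≈ -0.0017391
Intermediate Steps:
u(V) = 1 (u(V) = 5 - 4 = 1)
d = -575 (d = (-26 + 1)*23 = -25*23 = -575)
1/d = 1/(-575) = -1/575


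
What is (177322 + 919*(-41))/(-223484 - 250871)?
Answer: -19949/67765 ≈ -0.29438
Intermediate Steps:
(177322 + 919*(-41))/(-223484 - 250871) = (177322 - 37679)/(-474355) = 139643*(-1/474355) = -19949/67765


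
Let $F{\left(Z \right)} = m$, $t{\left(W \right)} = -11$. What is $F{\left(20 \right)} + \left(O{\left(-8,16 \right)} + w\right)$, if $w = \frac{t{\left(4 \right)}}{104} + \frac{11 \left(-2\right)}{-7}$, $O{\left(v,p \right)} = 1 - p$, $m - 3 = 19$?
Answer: $\frac{7307}{728} \approx 10.037$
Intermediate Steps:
$m = 22$ ($m = 3 + 19 = 22$)
$F{\left(Z \right)} = 22$
$w = \frac{2211}{728}$ ($w = - \frac{11}{104} + \frac{11 \left(-2\right)}{-7} = \left(-11\right) \frac{1}{104} - - \frac{22}{7} = - \frac{11}{104} + \frac{22}{7} = \frac{2211}{728} \approx 3.0371$)
$F{\left(20 \right)} + \left(O{\left(-8,16 \right)} + w\right) = 22 + \left(\left(1 - 16\right) + \frac{2211}{728}\right) = 22 + \left(-15 + \frac{2211}{728}\right) = 22 - \frac{8709}{728} = \frac{7307}{728}$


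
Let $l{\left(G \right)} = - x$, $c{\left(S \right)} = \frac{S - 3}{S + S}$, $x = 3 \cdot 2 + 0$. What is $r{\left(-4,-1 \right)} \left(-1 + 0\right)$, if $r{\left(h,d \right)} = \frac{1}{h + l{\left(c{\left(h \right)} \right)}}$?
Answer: $\frac{1}{10} \approx 0.1$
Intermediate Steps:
$x = 6$ ($x = 6 + 0 = 6$)
$c{\left(S \right)} = \frac{-3 + S}{2 S}$
$l{\left(G \right)} = -6$ ($l{\left(G \right)} = \left(-1\right) 6 = -6$)
$r{\left(h,d \right)} = \frac{1}{-6 + h}$ ($r{\left(h,d \right)} = \frac{1}{h - 6} = \frac{1}{-6 + h}$)
$r{\left(-4,-1 \right)} \left(-1 + 0\right) = \frac{-1 + 0}{-6 - 4} = \frac{1}{-10} \left(-1\right) = \left(- \frac{1}{10}\right) \left(-1\right) = \frac{1}{10}$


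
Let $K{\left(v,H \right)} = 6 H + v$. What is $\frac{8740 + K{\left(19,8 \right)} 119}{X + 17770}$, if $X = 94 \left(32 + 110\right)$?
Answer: $\frac{16713}{31118} \approx 0.53708$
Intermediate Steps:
$K{\left(v,H \right)} = v + 6 H$
$X = 13348$ ($X = 94 \cdot 142 = 13348$)
$\frac{8740 + K{\left(19,8 \right)} 119}{X + 17770} = \frac{8740 + \left(19 + 6 \cdot 8\right) 119}{13348 + 17770} = \frac{8740 + \left(19 + 48\right) 119}{31118} = \left(8740 + 67 \cdot 119\right) \frac{1}{31118} = \left(8740 + 7973\right) \frac{1}{31118} = 16713 \cdot \frac{1}{31118} = \frac{16713}{31118}$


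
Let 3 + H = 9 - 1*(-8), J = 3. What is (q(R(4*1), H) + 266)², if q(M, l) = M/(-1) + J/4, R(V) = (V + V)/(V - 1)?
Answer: 10042561/144 ≈ 69740.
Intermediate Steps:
H = 14 (H = -3 + (9 - 1*(-8)) = -3 + (9 + 8) = -3 + 17 = 14)
R(V) = 2*V/(-1 + V) (R(V) = (2*V)/(-1 + V) = 2*V/(-1 + V))
q(M, l) = ¾ - M (q(M, l) = M/(-1) + 3/4 = M*(-1) + 3*(¼) = -M + ¾ = ¾ - M)
(q(R(4*1), H) + 266)² = ((¾ - 2*4*1/(-1 + 4*1)) + 266)² = ((¾ - 2*4/(-1 + 4)) + 266)² = ((¾ - 2*4/3) + 266)² = ((¾ - 1*8/3) + 266)² = ((¾ - 8/3) + 266)² = (-23/12 + 266)² = (3169/12)² = 10042561/144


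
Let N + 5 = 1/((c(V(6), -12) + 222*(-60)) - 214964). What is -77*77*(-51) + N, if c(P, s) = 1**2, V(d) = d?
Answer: 69026843841/228283 ≈ 3.0237e+5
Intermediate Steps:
c(P, s) = 1
N = -1141416/228283 (N = -5 + 1/((1 + 222*(-60)) - 214964) = -5 + 1/((1 - 13320) - 214964) = -5 + 1/(-13319 - 214964) = -5 + 1/(-228283) = -5 - 1/228283 = -1141416/228283 ≈ -5.0000)
-77*77*(-51) + N = -77*77*(-51) - 1141416/228283 = -5929*(-51) - 1141416/228283 = -1*(-302379) - 1141416/228283 = 302379 - 1141416/228283 = 69026843841/228283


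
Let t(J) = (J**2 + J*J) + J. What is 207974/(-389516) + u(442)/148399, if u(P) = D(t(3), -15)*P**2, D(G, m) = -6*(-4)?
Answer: 897737279075/28901892442 ≈ 31.062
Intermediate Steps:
t(J) = J + 2*J**2 (t(J) = (J**2 + J**2) + J = 2*J**2 + J = J + 2*J**2)
D(G, m) = 24
u(P) = 24*P**2
207974/(-389516) + u(442)/148399 = 207974/(-389516) + (24*442**2)/148399 = 207974*(-1/389516) + (24*195364)*(1/148399) = -103987/194758 + 4688736*(1/148399) = -103987/194758 + 4688736/148399 = 897737279075/28901892442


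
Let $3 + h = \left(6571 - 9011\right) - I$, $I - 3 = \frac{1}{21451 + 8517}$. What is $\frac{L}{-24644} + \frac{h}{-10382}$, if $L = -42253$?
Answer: $\frac{3738132432201}{1916858227936} \approx 1.9501$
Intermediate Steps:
$I = \frac{89905}{29968}$ ($I = 3 + \frac{1}{21451 + 8517} = 3 + \frac{1}{29968} = \frac{89905}{29968} \approx 3.0$)
$h = - \frac{73301729}{29968}$ ($h = -3 + \left(\left(6571 - 9011\right) - \frac{89905}{29968}\right) = -3 - \frac{73211825}{29968} = - \frac{73301729}{29968} \approx -2446.0$)
$\frac{L}{-24644} + \frac{h}{-10382} = - \frac{42253}{-24644} - \frac{73301729}{29968 \left(-10382\right)} = \left(-42253\right) \left(- \frac{1}{24644}\right) - - \frac{73301729}{311127776} = \frac{42253}{24644} + \frac{73301729}{311127776} = \frac{3738132432201}{1916858227936}$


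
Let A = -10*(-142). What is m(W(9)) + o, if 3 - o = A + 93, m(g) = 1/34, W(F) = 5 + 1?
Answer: -51339/34 ≈ -1510.0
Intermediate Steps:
A = 1420
W(F) = 6
m(g) = 1/34
o = -1510 (o = 3 - (1420 + 93) = 3 - 1*1513 = 3 - 1513 = -1510)
m(W(9)) + o = 1/34 - 1510 = -51339/34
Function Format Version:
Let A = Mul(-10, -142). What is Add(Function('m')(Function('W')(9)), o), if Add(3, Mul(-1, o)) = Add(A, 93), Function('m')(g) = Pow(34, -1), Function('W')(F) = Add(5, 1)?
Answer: Rational(-51339, 34) ≈ -1510.0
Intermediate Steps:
A = 1420
Function('W')(F) = 6
Function('m')(g) = Rational(1, 34)
o = -1510 (o = Add(3, Mul(-1, Add(1420, 93))) = Add(3, Mul(-1, 1513)) = Add(3, -1513) = -1510)
Add(Function('m')(Function('W')(9)), o) = Add(Rational(1, 34), -1510) = Rational(-51339, 34)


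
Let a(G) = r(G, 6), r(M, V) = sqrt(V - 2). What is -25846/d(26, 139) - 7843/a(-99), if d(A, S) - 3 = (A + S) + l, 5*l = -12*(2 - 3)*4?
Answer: -1805761/444 ≈ -4067.0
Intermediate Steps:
r(M, V) = sqrt(-2 + V)
a(G) = 2 (a(G) = sqrt(-2 + 6) = sqrt(4) = 2)
l = 48/5 (l = (-12*(2 - 3)*4)/5 = (-(-12)*4)/5 = (-12*(-4))/5 = (1/5)*48 = 48/5 ≈ 9.6000)
d(A, S) = 63/5 + A + S (d(A, S) = 3 + ((A + S) + 48/5) = 3 + (48/5 + A + S) = 63/5 + A + S)
-25846/d(26, 139) - 7843/a(-99) = -25846/(63/5 + 26 + 139) - 7843/2 = -25846/888/5 - 7843*1/2 = -25846*5/888 - 7843/2 = -64615/444 - 7843/2 = -1805761/444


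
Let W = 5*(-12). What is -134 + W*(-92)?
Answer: 5386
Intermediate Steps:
W = -60
-134 + W*(-92) = -134 - 60*(-92) = -134 + 5520 = 5386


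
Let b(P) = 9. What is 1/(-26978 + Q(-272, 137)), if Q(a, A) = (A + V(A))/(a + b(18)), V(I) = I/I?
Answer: -263/7095352 ≈ -3.7067e-5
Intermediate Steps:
V(I) = 1
Q(a, A) = (1 + A)/(9 + a) (Q(a, A) = (A + 1)/(a + 9) = (1 + A)/(9 + a))
1/(-26978 + Q(-272, 137)) = 1/(-26978 + (1 + 137)/(9 - 272)) = 1/(-26978 + 138/(-263)) = 1/(-26978 - 1/263*138) = 1/(-26978 - 138/263) = 1/(-7095352/263) = -263/7095352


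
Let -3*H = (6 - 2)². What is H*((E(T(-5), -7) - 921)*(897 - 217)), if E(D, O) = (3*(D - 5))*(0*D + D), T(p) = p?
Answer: 2796160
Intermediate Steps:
E(D, O) = D*(-15 + 3*D) (E(D, O) = (3*(-5 + D))*(0 + D) = (-15 + 3*D)*D = D*(-15 + 3*D))
H = -16/3 (H = -(6 - 2)²/3 = -⅓*4² = -⅓*16 = -16/3 ≈ -5.3333)
H*((E(T(-5), -7) - 921)*(897 - 217)) = -16*(3*(-5)*(-5 - 5) - 921)*(897 - 217)/3 = -16*(3*(-5)*(-10) - 921)*680/3 = -16*(150 - 921)*680/3 = -(-4112)*680 = -16/3*(-524280) = 2796160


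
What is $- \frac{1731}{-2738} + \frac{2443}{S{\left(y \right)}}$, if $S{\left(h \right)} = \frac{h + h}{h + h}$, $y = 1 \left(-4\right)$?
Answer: $\frac{6690665}{2738} \approx 2443.6$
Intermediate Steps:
$y = -4$
$S{\left(h \right)} = 1$ ($S{\left(h \right)} = \frac{2 h}{2 h} = 2 h \frac{1}{2 h} = 1$)
$- \frac{1731}{-2738} + \frac{2443}{S{\left(y \right)}} = - \frac{1731}{-2738} + \frac{2443}{1} = \left(-1731\right) \left(- \frac{1}{2738}\right) + 2443 \cdot 1 = \frac{1731}{2738} + 2443 = \frac{6690665}{2738}$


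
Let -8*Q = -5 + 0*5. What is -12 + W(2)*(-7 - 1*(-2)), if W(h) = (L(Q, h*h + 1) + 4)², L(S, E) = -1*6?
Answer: -32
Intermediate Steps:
Q = 5/8 (Q = -(-5 + 0*5)/8 = -(-5 + 0)/8 = -⅛*(-5) = 5/8 ≈ 0.62500)
L(S, E) = -6
W(h) = 4 (W(h) = (-6 + 4)² = (-2)² = 4)
-12 + W(2)*(-7 - 1*(-2)) = -12 + 4*(-7 - 1*(-2)) = -12 + 4*(-7 + 2) = -12 + 4*(-5) = -12 - 20 = -32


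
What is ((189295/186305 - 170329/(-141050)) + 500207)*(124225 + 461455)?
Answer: 21995895420845732856/75080915 ≈ 2.9296e+11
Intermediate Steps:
((189295/186305 - 170329/(-141050)) + 500207)*(124225 + 461455) = ((189295*(1/186305) - 170329*(-1/141050)) + 500207)*585680 = ((37859/37261 + 170329/141050) + 500207)*585680 = (1669520117/750809150 + 500207)*585680 = (375561662014167/750809150)*585680 = 21995895420845732856/75080915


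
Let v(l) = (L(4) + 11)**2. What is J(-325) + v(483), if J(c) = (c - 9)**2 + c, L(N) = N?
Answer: 111456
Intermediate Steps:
J(c) = c + (-9 + c)**2 (J(c) = (-9 + c)**2 + c = c + (-9 + c)**2)
v(l) = 225 (v(l) = (4 + 11)**2 = 15**2 = 225)
J(-325) + v(483) = (-325 + (-9 - 325)**2) + 225 = (-325 + (-334)**2) + 225 = (-325 + 111556) + 225 = 111231 + 225 = 111456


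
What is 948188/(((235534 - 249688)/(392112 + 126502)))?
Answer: -245871785716/7077 ≈ -3.4742e+7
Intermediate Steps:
948188/(((235534 - 249688)/(392112 + 126502))) = 948188/((-14154/518614)) = 948188/((-14154*1/518614)) = 948188/(-7077/259307) = 948188*(-259307/7077) = -245871785716/7077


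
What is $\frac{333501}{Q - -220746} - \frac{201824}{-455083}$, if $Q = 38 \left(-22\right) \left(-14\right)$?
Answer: $\frac{198684624383}{105784043350} \approx 1.8782$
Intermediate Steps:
$Q = 11704$ ($Q = \left(-836\right) \left(-14\right) = 11704$)
$\frac{333501}{Q - -220746} - \frac{201824}{-455083} = \frac{333501}{11704 - -220746} - \frac{201824}{-455083} = \frac{333501}{11704 + 220746} - - \frac{201824}{455083} = \frac{333501}{232450} + \frac{201824}{455083} = \frac{198684624383}{105784043350}$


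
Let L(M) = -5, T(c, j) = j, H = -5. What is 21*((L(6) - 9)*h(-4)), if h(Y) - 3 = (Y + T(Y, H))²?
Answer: -24696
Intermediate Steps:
h(Y) = 3 + (-5 + Y)² (h(Y) = 3 + (Y - 5)² = 3 + (-5 + Y)²)
21*((L(6) - 9)*h(-4)) = 21*((-5 - 9)*(3 + (-5 - 4)²)) = 21*(-14*(3 + (-9)²)) = 21*(-14*(3 + 81)) = 21*(-14*84) = 21*(-1176) = -24696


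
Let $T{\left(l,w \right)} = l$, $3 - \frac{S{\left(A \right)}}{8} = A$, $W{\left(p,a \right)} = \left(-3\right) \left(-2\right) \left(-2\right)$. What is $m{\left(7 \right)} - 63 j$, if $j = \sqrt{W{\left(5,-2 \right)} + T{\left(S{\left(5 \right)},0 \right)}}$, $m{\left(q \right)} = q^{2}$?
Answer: $49 - 126 i \sqrt{7} \approx 49.0 - 333.36 i$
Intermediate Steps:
$W{\left(p,a \right)} = -12$ ($W{\left(p,a \right)} = 6 \left(-2\right) = -12$)
$S{\left(A \right)} = 24 - 8 A$
$j = 2 i \sqrt{7}$ ($j = \sqrt{-12 + \left(24 - 40\right)} = \sqrt{-12 - 16} = \sqrt{-28} = 2 i \sqrt{7} \approx 5.2915 i$)
$m{\left(7 \right)} - 63 j = 7^{2} - 63 \cdot 2 i \sqrt{7} = 49 - 126 i \sqrt{7}$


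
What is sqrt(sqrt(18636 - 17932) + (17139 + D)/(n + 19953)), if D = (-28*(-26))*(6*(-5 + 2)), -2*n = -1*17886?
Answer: sqrt(809690 + 46387712*sqrt(11))/2408 ≈ 5.1646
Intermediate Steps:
n = 8943 (n = -(-1)*17886/2 = -1/2*(-17886) = 8943)
D = -13104 (D = 728*(6*(-3)) = 728*(-18) = -13104)
sqrt(sqrt(18636 - 17932) + (17139 + D)/(n + 19953)) = sqrt(sqrt(18636 - 17932) + (17139 - 13104)/(8943 + 19953)) = sqrt(sqrt(704) + 4035/28896) = sqrt(8*sqrt(11) + 4035*(1/28896)) = sqrt(8*sqrt(11) + 1345/9632) = sqrt(1345/9632 + 8*sqrt(11))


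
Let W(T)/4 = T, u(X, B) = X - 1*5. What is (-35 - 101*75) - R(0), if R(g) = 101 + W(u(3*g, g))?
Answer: -7691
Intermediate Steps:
u(X, B) = -5 + X (u(X, B) = X - 5 = -5 + X)
W(T) = 4*T
R(g) = 81 + 12*g (R(g) = 101 + 4*(-5 + 3*g) = 101 + (-20 + 12*g) = 81 + 12*g)
(-35 - 101*75) - R(0) = (-35 - 101*75) - (81 + 12*0) = (-35 - 7575) - (81 + 0) = -7610 - 1*81 = -7610 - 81 = -7691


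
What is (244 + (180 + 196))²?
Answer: 384400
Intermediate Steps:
(244 + (180 + 196))² = (244 + 376)² = 620² = 384400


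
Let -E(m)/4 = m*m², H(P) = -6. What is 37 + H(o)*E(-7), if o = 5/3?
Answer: -8195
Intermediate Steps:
o = 5/3 (o = 5*(⅓) = 5/3 ≈ 1.6667)
E(m) = -4*m³ (E(m) = -4*m*m² = -4*m³)
37 + H(o)*E(-7) = 37 - (-24)*(-7)³ = 37 - (-24)*(-343) = 37 - 6*1372 = 37 - 8232 = -8195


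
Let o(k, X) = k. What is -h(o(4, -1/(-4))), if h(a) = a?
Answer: -4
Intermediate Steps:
-h(o(4, -1/(-4))) = -1*4 = -4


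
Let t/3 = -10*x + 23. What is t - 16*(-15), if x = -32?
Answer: 1269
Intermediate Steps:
t = 1029 (t = 3*(-10*(-32) + 23) = 3*(320 + 23) = 3*343 = 1029)
t - 16*(-15) = 1029 - 16*(-15) = 1029 - 1*(-240) = 1029 + 240 = 1269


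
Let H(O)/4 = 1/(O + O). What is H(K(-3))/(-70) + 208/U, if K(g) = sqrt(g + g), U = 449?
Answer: 208/449 + I*sqrt(6)/210 ≈ 0.46325 + 0.011664*I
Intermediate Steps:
K(g) = sqrt(2)*sqrt(g) (K(g) = sqrt(2*g) = sqrt(2)*sqrt(g))
H(O) = 2/O (H(O) = 4/(O + O) = 4/((2*O)) = 4*(1/(2*O)) = 2/O)
H(K(-3))/(-70) + 208/U = (2/((sqrt(2)*sqrt(-3))))/(-70) + 208/449 = (2/((sqrt(2)*(I*sqrt(3)))))*(-1/70) + 208*(1/449) = (2/((I*sqrt(6))))*(-1/70) + 208/449 = (2*(-I*sqrt(6)/6))*(-1/70) + 208/449 = -I*sqrt(6)/3*(-1/70) + 208/449 = I*sqrt(6)/210 + 208/449 = 208/449 + I*sqrt(6)/210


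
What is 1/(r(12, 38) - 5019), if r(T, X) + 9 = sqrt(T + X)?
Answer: -2514/12640367 - 5*sqrt(2)/25280734 ≈ -0.00019917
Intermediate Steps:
r(T, X) = -9 + sqrt(T + X)
1/(r(12, 38) - 5019) = 1/((-9 + sqrt(12 + 38)) - 5019) = 1/((-9 + sqrt(50)) - 5019) = 1/((-9 + 5*sqrt(2)) - 5019) = 1/(-5028 + 5*sqrt(2))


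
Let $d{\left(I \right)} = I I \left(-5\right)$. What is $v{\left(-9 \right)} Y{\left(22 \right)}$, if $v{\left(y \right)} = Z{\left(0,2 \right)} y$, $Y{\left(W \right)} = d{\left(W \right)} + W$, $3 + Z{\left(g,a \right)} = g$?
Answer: $-64746$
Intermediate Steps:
$Z{\left(g,a \right)} = -3 + g$
$d{\left(I \right)} = - 5 I^{2}$ ($d{\left(I \right)} = I^{2} \left(-5\right) = - 5 I^{2}$)
$Y{\left(W \right)} = W - 5 W^{2}$ ($Y{\left(W \right)} = - 5 W^{2} + W = W - 5 W^{2}$)
$v{\left(y \right)} = - 3 y$ ($v{\left(y \right)} = \left(-3 + 0\right) y = - 3 y$)
$v{\left(-9 \right)} Y{\left(22 \right)} = \left(-3\right) \left(-9\right) 22 \left(1 - 110\right) = 27 \cdot 22 \left(1 - 110\right) = 27 \cdot 22 \left(-109\right) = 27 \left(-2398\right) = -64746$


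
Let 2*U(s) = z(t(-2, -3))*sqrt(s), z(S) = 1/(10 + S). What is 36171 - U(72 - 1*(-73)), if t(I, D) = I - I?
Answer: 36171 - sqrt(145)/20 ≈ 36170.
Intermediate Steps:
t(I, D) = 0
U(s) = sqrt(s)/20 (U(s) = (sqrt(s)/(10 + 0))/2 = (sqrt(s)/10)/2 = sqrt(s)/20)
36171 - U(72 - 1*(-73)) = 36171 - sqrt(72 - 1*(-73))/20 = 36171 - sqrt(72 + 73)/20 = 36171 - sqrt(145)/20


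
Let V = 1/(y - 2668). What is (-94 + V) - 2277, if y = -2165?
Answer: -11459044/4833 ≈ -2371.0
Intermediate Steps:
V = -1/4833 (V = 1/(-2165 - 2668) = 1/(-4833) = -1/4833 ≈ -0.00020691)
(-94 + V) - 2277 = (-94 - 1/4833) - 2277 = -454303/4833 - 2277 = -11459044/4833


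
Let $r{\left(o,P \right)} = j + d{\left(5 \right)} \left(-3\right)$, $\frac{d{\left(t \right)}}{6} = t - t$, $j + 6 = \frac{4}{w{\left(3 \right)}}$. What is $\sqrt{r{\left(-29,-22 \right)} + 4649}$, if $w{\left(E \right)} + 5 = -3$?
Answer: $\frac{\sqrt{18570}}{2} \approx 68.136$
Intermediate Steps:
$w{\left(E \right)} = -8$ ($w{\left(E \right)} = -5 - 3 = -8$)
$j = - \frac{13}{2}$ ($j = -6 + \frac{4}{-8} = -6 + 4 \left(- \frac{1}{8}\right) = -6 - \frac{1}{2} = - \frac{13}{2} \approx -6.5$)
$d{\left(t \right)} = 0$ ($d{\left(t \right)} = 6 \left(t - t\right) = 6 \cdot 0 = 0$)
$r{\left(o,P \right)} = - \frac{13}{2}$ ($r{\left(o,P \right)} = - \frac{13}{2} + 0 \left(-3\right) = - \frac{13}{2} + 0 = - \frac{13}{2}$)
$\sqrt{r{\left(-29,-22 \right)} + 4649} = \sqrt{- \frac{13}{2} + 4649} = \sqrt{\frac{9285}{2}} = \frac{\sqrt{18570}}{2}$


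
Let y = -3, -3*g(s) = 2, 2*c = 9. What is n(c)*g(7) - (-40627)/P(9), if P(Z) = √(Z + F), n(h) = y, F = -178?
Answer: 2 - 40627*I/13 ≈ 2.0 - 3125.2*I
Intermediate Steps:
c = 9/2 (c = (½)*9 = 9/2 ≈ 4.5000)
g(s) = -⅔ (g(s) = -⅓*2 = -⅔)
n(h) = -3
P(Z) = √(-178 + Z) (P(Z) = √(Z - 178) = √(-178 + Z))
n(c)*g(7) - (-40627)/P(9) = -3*(-⅔) - (-40627)/(√(-178 + 9)) = 2 - (-40627)/(√(-169)) = 2 - (-40627)/(13*I) = 2 - (-40627)*(-I/13) = 2 - 40627*I/13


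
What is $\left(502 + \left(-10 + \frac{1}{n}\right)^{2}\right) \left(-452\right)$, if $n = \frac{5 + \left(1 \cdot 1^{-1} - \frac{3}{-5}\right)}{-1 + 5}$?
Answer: $- \frac{290535656}{1089} \approx -2.6679 \cdot 10^{5}$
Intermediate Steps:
$n = \frac{33}{20}$ ($n = \frac{5 + \left(1 \cdot 1 - - \frac{3}{5}\right)}{4} = \left(5 + \left(1 + \frac{3}{5}\right)\right) \frac{1}{4} = \left(5 + \frac{8}{5}\right) \frac{1}{4} = \frac{33}{5} \cdot \frac{1}{4} = \frac{33}{20} \approx 1.65$)
$\left(502 + \left(-10 + \frac{1}{n}\right)^{2}\right) \left(-452\right) = \left(502 + \left(-10 + \frac{1}{\frac{33}{20}}\right)^{2}\right) \left(-452\right) = \left(502 + \left(-10 + \frac{20}{33}\right)^{2}\right) \left(-452\right) = \left(502 + \left(- \frac{310}{33}\right)^{2}\right) \left(-452\right) = \left(502 + \frac{96100}{1089}\right) \left(-452\right) = \frac{642778}{1089} \left(-452\right) = - \frac{290535656}{1089}$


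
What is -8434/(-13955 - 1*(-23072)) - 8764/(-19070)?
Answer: -40467496/86930595 ≈ -0.46552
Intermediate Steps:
-8434/(-13955 - 1*(-23072)) - 8764/(-19070) = -8434/(-13955 + 23072) - 8764*(-1/19070) = -8434/9117 + 4382/9535 = -40467496/86930595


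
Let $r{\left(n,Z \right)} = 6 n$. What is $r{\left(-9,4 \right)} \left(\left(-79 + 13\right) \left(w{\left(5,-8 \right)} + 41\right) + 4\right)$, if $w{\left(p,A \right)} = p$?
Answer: $163728$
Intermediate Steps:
$r{\left(-9,4 \right)} \left(\left(-79 + 13\right) \left(w{\left(5,-8 \right)} + 41\right) + 4\right) = 6 \left(-9\right) \left(\left(-79 + 13\right) \left(5 + 41\right) + 4\right) = - 54 \left(\left(-66\right) 46 + 4\right) = - 54 \left(-3036 + 4\right) = \left(-54\right) \left(-3032\right) = 163728$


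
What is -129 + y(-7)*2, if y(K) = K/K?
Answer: -127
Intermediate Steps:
y(K) = 1
-129 + y(-7)*2 = -129 + 1*2 = -129 + 2 = -127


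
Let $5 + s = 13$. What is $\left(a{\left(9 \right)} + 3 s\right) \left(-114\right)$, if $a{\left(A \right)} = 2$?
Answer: $-2964$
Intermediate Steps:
$s = 8$ ($s = -5 + 13 = 8$)
$\left(a{\left(9 \right)} + 3 s\right) \left(-114\right) = \left(2 + 3 \cdot 8\right) \left(-114\right) = \left(2 + 24\right) \left(-114\right) = 26 \left(-114\right) = -2964$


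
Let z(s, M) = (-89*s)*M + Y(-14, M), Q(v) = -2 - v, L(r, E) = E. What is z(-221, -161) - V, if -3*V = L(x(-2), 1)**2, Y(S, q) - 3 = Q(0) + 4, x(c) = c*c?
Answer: -9500111/3 ≈ -3.1667e+6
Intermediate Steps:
x(c) = c**2
Y(S, q) = 5 (Y(S, q) = 3 + ((-2 - 1*0) + 4) = 3 + ((-2 + 0) + 4) = 3 + (-2 + 4) = 3 + 2 = 5)
z(s, M) = 5 - 89*M*s (z(s, M) = (-89*s)*M + 5 = -89*M*s + 5 = 5 - 89*M*s)
V = -1/3 (V = -1/3*1**2 = -1/3*1 = -1/3 ≈ -0.33333)
z(-221, -161) - V = (5 - 89*(-161)*(-221)) - 1*(-1/3) = (5 - 3166709) + 1/3 = -3166704 + 1/3 = -9500111/3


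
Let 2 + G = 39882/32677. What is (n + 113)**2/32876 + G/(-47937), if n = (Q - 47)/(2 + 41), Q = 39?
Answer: 36863266935480877/95220161234303676 ≈ 0.38714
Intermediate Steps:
n = -8/43 (n = (39 - 47)/(2 + 41) = -8/43 ≈ -0.18605)
G = -25472/32677 (G = -2 + 39882/32677 = -25472/32677 ≈ -0.77951)
(n + 113)**2/32876 + G/(-47937) = (-8/43 + 113)**2/32876 - 25472/32677/(-47937) = (4851/43)**2*(1/32876) - 25472/32677*(-1/47937) = (23532201/1849)*(1/32876) + 25472/1566437349 = 23532201/60787724 + 25472/1566437349 = 36863266935480877/95220161234303676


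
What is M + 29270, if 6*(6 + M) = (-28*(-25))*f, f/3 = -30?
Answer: 18764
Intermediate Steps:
f = -90 (f = 3*(-30) = -90)
M = -10506 (M = -6 + (-28*(-25)*(-90))/6 = -6 + (700*(-90))/6 = -6 + (⅙)*(-63000) = -6 - 10500 = -10506)
M + 29270 = -10506 + 29270 = 18764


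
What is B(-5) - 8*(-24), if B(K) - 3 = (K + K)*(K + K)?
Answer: 295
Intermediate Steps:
B(K) = 3 + 4*K**2 (B(K) = 3 + (K + K)*(K + K) = 3 + (2*K)*(2*K) = 3 + 4*K**2)
B(-5) - 8*(-24) = (3 + 4*(-5)**2) - 8*(-24) = (3 + 4*25) + 192 = (3 + 100) + 192 = 103 + 192 = 295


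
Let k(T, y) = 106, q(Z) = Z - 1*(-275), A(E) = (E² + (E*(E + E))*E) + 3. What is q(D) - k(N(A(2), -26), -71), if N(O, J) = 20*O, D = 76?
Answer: 245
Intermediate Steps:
A(E) = 3 + E² + 2*E³ (A(E) = (E² + (E*(2*E))*E) + 3 = (E² + (2*E²)*E) + 3 = (E² + 2*E³) + 3 = 3 + E² + 2*E³)
q(Z) = 275 + Z (q(Z) = Z + 275 = 275 + Z)
q(D) - k(N(A(2), -26), -71) = (275 + 76) - 1*106 = 351 - 106 = 245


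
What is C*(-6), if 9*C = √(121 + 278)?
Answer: -2*√399/3 ≈ -13.317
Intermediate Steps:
C = √399/9 (C = √(121 + 278)/9 = √399/9 ≈ 2.2194)
C*(-6) = (√399/9)*(-6) = -2*√399/3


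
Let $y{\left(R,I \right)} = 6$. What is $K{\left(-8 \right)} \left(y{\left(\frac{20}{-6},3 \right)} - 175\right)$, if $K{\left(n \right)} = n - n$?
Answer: $0$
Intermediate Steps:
$K{\left(n \right)} = 0$
$K{\left(-8 \right)} \left(y{\left(\frac{20}{-6},3 \right)} - 175\right) = 0 \left(6 - 175\right) = 0 \left(-169\right) = 0$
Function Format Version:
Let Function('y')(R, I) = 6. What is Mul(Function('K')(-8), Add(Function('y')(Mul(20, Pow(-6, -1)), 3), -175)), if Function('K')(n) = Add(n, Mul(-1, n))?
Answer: 0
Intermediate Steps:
Function('K')(n) = 0
Mul(Function('K')(-8), Add(Function('y')(Mul(20, Pow(-6, -1)), 3), -175)) = Mul(0, Add(6, -175)) = Mul(0, -169) = 0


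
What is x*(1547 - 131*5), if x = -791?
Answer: -705572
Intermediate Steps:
x*(1547 - 131*5) = -791*(1547 - 131*5) = -791*(1547 - 655) = -791*892 = -705572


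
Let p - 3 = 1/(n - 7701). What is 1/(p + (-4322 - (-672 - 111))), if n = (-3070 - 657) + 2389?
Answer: -9039/31961905 ≈ -0.00028281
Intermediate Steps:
n = -1338 (n = -3727 + 2389 = -1338)
p = 27116/9039 (p = 3 + 1/(-1338 - 7701) = 3 + 1/(-9039) = 3 - 1/9039 = 27116/9039 ≈ 2.9999)
1/(p + (-4322 - (-672 - 111))) = 1/(27116/9039 + (-4322 - (-672 - 111))) = 1/(27116/9039 + (-4322 - 1*(-783))) = 1/(27116/9039 + (-4322 + 783)) = 1/(27116/9039 - 3539) = 1/(-31961905/9039) = -9039/31961905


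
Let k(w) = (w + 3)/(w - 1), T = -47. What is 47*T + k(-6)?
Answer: -15460/7 ≈ -2208.6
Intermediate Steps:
k(w) = (3 + w)/(-1 + w)
47*T + k(-6) = 47*(-47) + (3 - 6)/(-1 - 6) = -2209 - 3/(-7) = -2209 - ⅐*(-3) = -2209 + 3/7 = -15460/7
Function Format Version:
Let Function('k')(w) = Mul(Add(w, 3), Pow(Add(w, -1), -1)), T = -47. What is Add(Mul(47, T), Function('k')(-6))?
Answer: Rational(-15460, 7) ≈ -2208.6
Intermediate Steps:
Function('k')(w) = Mul(Pow(Add(-1, w), -1), Add(3, w)) (Function('k')(w) = Mul(Add(3, w), Pow(Add(-1, w), -1)) = Mul(Pow(Add(-1, w), -1), Add(3, w)))
Add(Mul(47, T), Function('k')(-6)) = Add(Mul(47, -47), Mul(Pow(Add(-1, -6), -1), Add(3, -6))) = Add(-2209, Mul(Pow(-7, -1), -3)) = Add(-2209, Mul(Rational(-1, 7), -3)) = Add(-2209, Rational(3, 7)) = Rational(-15460, 7)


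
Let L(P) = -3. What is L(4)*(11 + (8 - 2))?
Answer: -51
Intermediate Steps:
L(4)*(11 + (8 - 2)) = -3*(11 + (8 - 2)) = -3*(11 + 6) = -3*17 = -51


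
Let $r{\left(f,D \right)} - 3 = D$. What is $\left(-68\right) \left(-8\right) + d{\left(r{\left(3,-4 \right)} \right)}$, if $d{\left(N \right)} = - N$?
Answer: $545$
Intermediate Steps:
$r{\left(f,D \right)} = 3 + D$
$\left(-68\right) \left(-8\right) + d{\left(r{\left(3,-4 \right)} \right)} = \left(-68\right) \left(-8\right) - \left(3 - 4\right) = 544 - -1 = 544 + 1 = 545$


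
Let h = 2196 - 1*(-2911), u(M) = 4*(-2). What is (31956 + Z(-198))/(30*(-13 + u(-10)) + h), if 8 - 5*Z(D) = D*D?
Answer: 120584/22385 ≈ 5.3868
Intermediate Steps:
u(M) = -8
h = 5107 (h = 2196 + 2911 = 5107)
Z(D) = 8/5 - D²/5 (Z(D) = 8/5 - D*D/5 = 8/5 - D²/5)
(31956 + Z(-198))/(30*(-13 + u(-10)) + h) = (31956 + (8/5 - ⅕*(-198)²))/(30*(-13 - 8) + 5107) = (31956 + (8/5 - ⅕*39204))/(30*(-21) + 5107) = (31956 + (8/5 - 39204/5))/(-630 + 5107) = (31956 - 39196/5)/4477 = (120584/5)*(1/4477) = 120584/22385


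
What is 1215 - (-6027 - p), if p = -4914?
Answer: 2328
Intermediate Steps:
1215 - (-6027 - p) = 1215 - (-6027 - 1*(-4914)) = 1215 - (-6027 + 4914) = 1215 - 1*(-1113) = 1215 + 1113 = 2328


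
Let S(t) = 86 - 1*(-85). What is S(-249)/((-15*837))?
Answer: -19/1395 ≈ -0.013620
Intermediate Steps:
S(t) = 171 (S(t) = 86 + 85 = 171)
S(-249)/((-15*837)) = 171/((-15*837)) = 171/(-12555) = 171*(-1/12555) = -19/1395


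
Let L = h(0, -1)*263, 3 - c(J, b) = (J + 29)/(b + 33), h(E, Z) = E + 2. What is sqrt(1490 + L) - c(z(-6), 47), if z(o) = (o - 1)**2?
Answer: -81/40 + 12*sqrt(14) ≈ 42.875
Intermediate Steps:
h(E, Z) = 2 + E
z(o) = (-1 + o)**2
c(J, b) = 3 - (29 + J)/(33 + b) (c(J, b) = 3 - (J + 29)/(b + 33) = 3 - (29 + J)/(33 + b))
L = 526 (L = (2 + 0)*263 = 2*263 = 526)
sqrt(1490 + L) - c(z(-6), 47) = sqrt(1490 + 526) - (70 - (-1 - 6)**2 + 3*47)/(33 + 47) = sqrt(2016) - (70 - 1*(-7)**2 + 141)/80 = 12*sqrt(14) - (70 - 1*49 + 141)/80 = 12*sqrt(14) - (70 - 49 + 141)/80 = 12*sqrt(14) - 162/80 = 12*sqrt(14) - 1*81/40 = 12*sqrt(14) - 81/40 = -81/40 + 12*sqrt(14)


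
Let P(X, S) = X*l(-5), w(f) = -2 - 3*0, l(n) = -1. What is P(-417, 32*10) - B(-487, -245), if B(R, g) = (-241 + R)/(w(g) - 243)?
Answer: 14491/35 ≈ 414.03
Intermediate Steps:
w(f) = -2 (w(f) = -2 + 0 = -2)
B(R, g) = 241/245 - R/245 (B(R, g) = (-241 + R)/(-2 - 243) = (-241 + R)/(-245) = (-241 + R)*(-1/245) = 241/245 - R/245)
P(X, S) = -X (P(X, S) = X*(-1) = -X)
P(-417, 32*10) - B(-487, -245) = -1*(-417) - (241/245 - 1/245*(-487)) = 417 - (241/245 + 487/245) = 417 - 1*104/35 = 417 - 104/35 = 14491/35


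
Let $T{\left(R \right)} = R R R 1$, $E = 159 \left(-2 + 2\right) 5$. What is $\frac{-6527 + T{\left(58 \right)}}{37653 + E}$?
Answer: $\frac{188585}{37653} \approx 5.0085$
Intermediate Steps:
$E = 0$ ($E = 159 \cdot 0 \cdot 5 = 159 \cdot 0 = 0$)
$T{\left(R \right)} = R^{3}$ ($T{\left(R \right)} = R R^{2} \cdot 1 = R^{3} \cdot 1 = R^{3}$)
$\frac{-6527 + T{\left(58 \right)}}{37653 + E} = \frac{-6527 + 58^{3}}{37653 + 0} = \frac{-6527 + 195112}{37653} = 188585 \cdot \frac{1}{37653} = \frac{188585}{37653}$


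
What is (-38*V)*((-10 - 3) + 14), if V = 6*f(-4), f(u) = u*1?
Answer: 912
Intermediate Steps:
f(u) = u
V = -24 (V = 6*(-4) = -24)
(-38*V)*((-10 - 3) + 14) = (-38*(-24))*((-10 - 3) + 14) = 912*(-13 + 14) = 912*1 = 912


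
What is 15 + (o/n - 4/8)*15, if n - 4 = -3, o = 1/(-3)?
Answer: 5/2 ≈ 2.5000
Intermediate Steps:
o = -1/3 ≈ -0.33333
n = 1 (n = 4 - 3 = 1)
15 + (o/n - 4/8)*15 = 15 + (-1/3/1 - 4/8)*15 = 15 + (-1/3*1 - 4*1/8)*15 = 15 + (-1/3 - 1/2)*15 = 15 - 5/6*15 = 15 - 25/2 = 5/2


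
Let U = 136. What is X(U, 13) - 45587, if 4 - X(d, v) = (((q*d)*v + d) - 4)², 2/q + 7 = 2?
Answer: -9410951/25 ≈ -3.7644e+5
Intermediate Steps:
q = -⅖ (q = 2/(-7 + 2) = 2/(-5) = 2*(-⅕) = -⅖ ≈ -0.40000)
X(d, v) = 4 - (-4 + d - 2*d*v/5)² (X(d, v) = 4 - (((-2*d/5)*v + d) - 4)² = 4 - ((-2*d*v/5 + d) - 4)² = 4 - ((d - 2*d*v/5) - 4)² = 4 - (-4 + d - 2*d*v/5)²)
X(U, 13) - 45587 = (4 - (20 - 5*136 + 2*136*13)²/25) - 45587 = (4 - (20 - 680 + 3536)²/25) - 45587 = (4 - 1/25*2876²) - 45587 = (4 - 1/25*8271376) - 45587 = (4 - 8271376/25) - 45587 = -8271276/25 - 45587 = -9410951/25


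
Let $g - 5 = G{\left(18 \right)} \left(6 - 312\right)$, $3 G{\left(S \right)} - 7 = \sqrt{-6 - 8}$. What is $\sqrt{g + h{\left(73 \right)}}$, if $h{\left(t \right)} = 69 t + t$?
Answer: $\sqrt{4401 - 102 i \sqrt{14}} \approx 66.402 - 2.8738 i$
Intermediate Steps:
$G{\left(S \right)} = \frac{7}{3} + \frac{i \sqrt{14}}{3}$ ($G{\left(S \right)} = \frac{7}{3} + \frac{\sqrt{-6 - 8}}{3} = \frac{7}{3} + \frac{\sqrt{-14}}{3} = \frac{7}{3} + \frac{i \sqrt{14}}{3}$)
$h{\left(t \right)} = 70 t$
$g = -709 - 102 i \sqrt{14}$ ($g = 5 + \left(\frac{7}{3} + \frac{i \sqrt{14}}{3}\right) \left(6 - 312\right) = 5 + \left(\frac{7}{3} + \frac{i \sqrt{14}}{3}\right) \left(-306\right) = 5 - \left(714 + 102 i \sqrt{14}\right) = -709 - 102 i \sqrt{14} \approx -709.0 - 381.65 i$)
$\sqrt{g + h{\left(73 \right)}} = \sqrt{\left(-709 - 102 i \sqrt{14}\right) + 70 \cdot 73} = \sqrt{\left(-709 - 102 i \sqrt{14}\right) + 5110} = \sqrt{4401 - 102 i \sqrt{14}}$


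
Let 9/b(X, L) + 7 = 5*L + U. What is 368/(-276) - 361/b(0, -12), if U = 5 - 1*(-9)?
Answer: 19121/9 ≈ 2124.6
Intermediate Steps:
U = 14 (U = 5 + 9 = 14)
b(X, L) = 9/(7 + 5*L) (b(X, L) = 9/(-7 + (5*L + 14)) = 9/(-7 + (14 + 5*L)) = 9/(7 + 5*L))
368/(-276) - 361/b(0, -12) = 368/(-276) - 361/(9/(7 + 5*(-12))) = 368*(-1/276) - 361/(9/(7 - 60)) = -4/3 - 361/(9/(-53)) = -4/3 - 361/(9*(-1/53)) = -4/3 - 361/(-9/53) = -4/3 - 361*(-53/9) = -4/3 + 19133/9 = 19121/9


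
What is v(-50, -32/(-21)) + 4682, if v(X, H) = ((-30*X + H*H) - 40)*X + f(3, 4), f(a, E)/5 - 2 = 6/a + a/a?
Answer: -30168413/441 ≈ -68409.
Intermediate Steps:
f(a, E) = 15 + 30/a (f(a, E) = 10 + 5*(6/a + a/a) = 10 + 5*(6/a + 1) = 10 + 5*(1 + 6/a) = 10 + (5 + 30/a) = 15 + 30/a)
v(X, H) = 25 + X*(-40 + H² - 30*X) (v(X, H) = ((-30*X + H*H) - 40)*X + (15 + 30/3) = ((-30*X + H²) - 40)*X + (15 + 30*(⅓)) = ((H² - 30*X) - 40)*X + (15 + 10) = (-40 + H² - 30*X)*X + 25 = X*(-40 + H² - 30*X) + 25 = 25 + X*(-40 + H² - 30*X))
v(-50, -32/(-21)) + 4682 = (25 - 40*(-50) - 30*(-50)² - 50*(-32/(-21))²) + 4682 = (25 + 2000 - 30*2500 - 50*(-32*(-1/21))²) + 4682 = (25 + 2000 - 75000 - 50*(32/21)²) + 4682 = (25 + 2000 - 75000 - 50*1024/441) + 4682 = (25 + 2000 - 75000 - 51200/441) + 4682 = -32233175/441 + 4682 = -30168413/441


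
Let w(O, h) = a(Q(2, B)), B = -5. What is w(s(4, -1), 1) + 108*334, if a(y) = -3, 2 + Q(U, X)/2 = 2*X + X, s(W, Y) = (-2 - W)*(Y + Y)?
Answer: 36069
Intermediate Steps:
s(W, Y) = 2*Y*(-2 - W) (s(W, Y) = (-2 - W)*(2*Y) = 2*Y*(-2 - W))
Q(U, X) = -4 + 6*X (Q(U, X) = -4 + 2*(2*X + X) = -4 + 2*(3*X) = -4 + 6*X)
w(O, h) = -3
w(s(4, -1), 1) + 108*334 = -3 + 108*334 = -3 + 36072 = 36069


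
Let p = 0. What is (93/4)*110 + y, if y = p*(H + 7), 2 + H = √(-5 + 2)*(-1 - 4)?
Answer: 5115/2 ≈ 2557.5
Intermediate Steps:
H = -2 - 5*I*√3 (H = -2 + √(-5 + 2)*(-1 - 4) = -2 + √(-3)*(-5) = -2 + (I*√3)*(-5) = -2 - 5*I*√3 ≈ -2.0 - 8.6602*I)
y = 0 (y = 0*((-2 - 5*I*√3) + 7) = 0*(5 - 5*I*√3) = 0)
(93/4)*110 + y = (93/4)*110 + 0 = 5115/2 + 0 = 5115/2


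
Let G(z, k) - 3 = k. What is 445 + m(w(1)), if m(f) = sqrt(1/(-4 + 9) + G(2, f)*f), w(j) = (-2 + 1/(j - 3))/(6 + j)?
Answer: 445 + 27*I*sqrt(5)/70 ≈ 445.0 + 0.86248*I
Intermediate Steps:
G(z, k) = 3 + k
w(j) = (-2 + 1/(-3 + j))/(6 + j)
m(f) = sqrt(1/5 + f*(3 + f)) (m(f) = sqrt(1/(-4 + 9) + (3 + f)*f) = sqrt(1/5 + f*(3 + f)))
445 + m(w(1)) = 445 + sqrt(5)*sqrt(1 + 5*((7 - 2*1)/(-18 + 1**2 + 3*1))*(3 + (7 - 2*1)/(-18 + 1**2 + 3*1)))/5 = 445 + sqrt(5)*sqrt(1 + 5*((7 - 2)/(-18 + 1 + 3))*(3 + (7 - 2)/(-18 + 1 + 3)))/5 = 445 + sqrt(5)*sqrt(1 + 5*(5/(-14))*(3 + 5/(-14)))/5 = 445 + sqrt(5)*sqrt(1 + 5*(-1/14*5)*(3 - 1/14*5))/5 = 445 + sqrt(5)*sqrt(1 + 5*(-5/14)*(3 - 5/14))/5 = 445 + sqrt(5)*sqrt(1 + 5*(-5/14)*(37/14))/5 = 445 + sqrt(5)*sqrt(1 - 925/196)/5 = 445 + sqrt(5)*sqrt(-729/196)/5 = 445 + sqrt(5)*(27*I/14)/5 = 445 + 27*I*sqrt(5)/70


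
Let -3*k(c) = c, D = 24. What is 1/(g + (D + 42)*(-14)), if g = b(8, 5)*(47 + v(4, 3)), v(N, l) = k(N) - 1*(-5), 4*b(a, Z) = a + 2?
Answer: -3/2392 ≈ -0.0012542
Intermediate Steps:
b(a, Z) = ½ + a/4 (b(a, Z) = (a + 2)/4 = (2 + a)/4 = ½ + a/4)
k(c) = -c/3
v(N, l) = 5 - N/3 (v(N, l) = -N/3 - 1*(-5) = -N/3 + 5 = 5 - N/3)
g = 380/3 (g = (½ + (¼)*8)*(47 + (5 - ⅓*4)) = (½ + 2)*(47 + (5 - 4/3)) = 5*(47 + 11/3)/2 = (5/2)*(152/3) = 380/3 ≈ 126.67)
1/(g + (D + 42)*(-14)) = 1/(380/3 + (24 + 42)*(-14)) = 1/(380/3 + 66*(-14)) = 1/(380/3 - 924) = 1/(-2392/3) = -3/2392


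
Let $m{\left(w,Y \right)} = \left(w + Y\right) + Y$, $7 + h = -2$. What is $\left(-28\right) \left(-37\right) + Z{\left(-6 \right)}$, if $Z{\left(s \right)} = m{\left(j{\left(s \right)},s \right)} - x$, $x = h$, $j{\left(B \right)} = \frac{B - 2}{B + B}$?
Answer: $\frac{3101}{3} \approx 1033.7$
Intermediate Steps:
$h = -9$ ($h = -7 - 2 = -9$)
$j{\left(B \right)} = \frac{-2 + B}{2 B}$
$x = -9$
$m{\left(w,Y \right)} = w + 2 Y$ ($m{\left(w,Y \right)} = \left(Y + w\right) + Y = w + 2 Y$)
$Z{\left(s \right)} = 9 + 2 s + \frac{-2 + s}{2 s}$ ($Z{\left(s \right)} = \left(\frac{-2 + s}{2 s} + 2 s\right) - -9 = \left(2 s + \frac{-2 + s}{2 s}\right) + 9 = 9 + 2 s + \frac{-2 + s}{2 s}$)
$\left(-28\right) \left(-37\right) + Z{\left(-6 \right)} = \left(-28\right) \left(-37\right) + \left(\frac{19}{2} - \frac{1}{-6} + 2 \left(-6\right)\right) = 1036 - \frac{7}{3} = \frac{3101}{3}$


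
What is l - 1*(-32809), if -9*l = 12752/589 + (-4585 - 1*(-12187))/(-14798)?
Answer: 183820818976/5603157 ≈ 32807.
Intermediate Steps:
l = -13159037/5603157 (l = -(12752/589 + (-4585 - 1*(-12187))/(-14798))/9 = -(12752*(1/589) + (-4585 + 12187)*(-1/14798))/9 = -(12752/589 + 7602*(-1/14798))/9 = -(12752/589 - 543/1057)/9 = -1/9*13159037/622573 = -13159037/5603157 ≈ -2.3485)
l - 1*(-32809) = -13159037/5603157 - 1*(-32809) = -13159037/5603157 + 32809 = 183820818976/5603157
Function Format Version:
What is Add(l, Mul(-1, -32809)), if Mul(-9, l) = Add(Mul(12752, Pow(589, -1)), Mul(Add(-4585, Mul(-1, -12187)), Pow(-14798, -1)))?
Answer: Rational(183820818976, 5603157) ≈ 32807.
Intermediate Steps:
l = Rational(-13159037, 5603157) (l = Mul(Rational(-1, 9), Add(Mul(12752, Pow(589, -1)), Mul(Add(-4585, Mul(-1, -12187)), Pow(-14798, -1)))) = Mul(Rational(-1, 9), Add(Mul(12752, Rational(1, 589)), Mul(Add(-4585, 12187), Rational(-1, 14798)))) = Mul(Rational(-1, 9), Add(Rational(12752, 589), Mul(7602, Rational(-1, 14798)))) = Mul(Rational(-1, 9), Add(Rational(12752, 589), Rational(-543, 1057))) = Mul(Rational(-1, 9), Rational(13159037, 622573)) = Rational(-13159037, 5603157) ≈ -2.3485)
Add(l, Mul(-1, -32809)) = Add(Rational(-13159037, 5603157), Mul(-1, -32809)) = Add(Rational(-13159037, 5603157), 32809) = Rational(183820818976, 5603157)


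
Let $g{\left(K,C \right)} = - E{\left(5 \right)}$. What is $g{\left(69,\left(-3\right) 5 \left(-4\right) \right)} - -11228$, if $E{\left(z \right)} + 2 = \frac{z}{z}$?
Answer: $11229$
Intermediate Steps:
$E{\left(z \right)} = -1$ ($E{\left(z \right)} = -2 + \frac{z}{z} = -2 + 1 = -1$)
$g{\left(K,C \right)} = 1$ ($g{\left(K,C \right)} = \left(-1\right) \left(-1\right) = 1$)
$g{\left(69,\left(-3\right) 5 \left(-4\right) \right)} - -11228 = 1 - -11228 = 1 + 11228 = 11229$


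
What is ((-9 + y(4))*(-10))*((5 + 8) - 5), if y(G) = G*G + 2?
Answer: -720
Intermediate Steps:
y(G) = 2 + G² (y(G) = G² + 2 = 2 + G²)
((-9 + y(4))*(-10))*((5 + 8) - 5) = ((-9 + (2 + 4²))*(-10))*((5 + 8) - 5) = ((-9 + (2 + 16))*(-10))*(13 - 5) = ((-9 + 18)*(-10))*8 = (9*(-10))*8 = -90*8 = -720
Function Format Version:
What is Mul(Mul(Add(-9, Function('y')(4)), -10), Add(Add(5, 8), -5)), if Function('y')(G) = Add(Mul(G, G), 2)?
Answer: -720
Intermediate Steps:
Function('y')(G) = Add(2, Pow(G, 2)) (Function('y')(G) = Add(Pow(G, 2), 2) = Add(2, Pow(G, 2)))
Mul(Mul(Add(-9, Function('y')(4)), -10), Add(Add(5, 8), -5)) = Mul(Mul(Add(-9, Add(2, Pow(4, 2))), -10), Add(Add(5, 8), -5)) = Mul(Mul(Add(-9, Add(2, 16)), -10), Add(13, -5)) = Mul(Mul(Add(-9, 18), -10), 8) = Mul(Mul(9, -10), 8) = Mul(-90, 8) = -720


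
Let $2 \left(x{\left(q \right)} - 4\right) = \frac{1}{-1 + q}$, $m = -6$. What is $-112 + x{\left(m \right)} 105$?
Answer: $\frac{601}{2} \approx 300.5$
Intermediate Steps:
$x{\left(q \right)} = 4 + \frac{1}{2 \left(-1 + q\right)}$
$-112 + x{\left(m \right)} 105 = -112 + \frac{-7 + 8 \left(-6\right)}{2 \left(-1 - 6\right)} 105 = -112 + \frac{-7 - 48}{2 \left(-7\right)} 105 = -112 + \frac{1}{2} \left(- \frac{1}{7}\right) \left(-55\right) 105 = -112 + \frac{55}{14} \cdot 105 = -112 + \frac{825}{2} = \frac{601}{2}$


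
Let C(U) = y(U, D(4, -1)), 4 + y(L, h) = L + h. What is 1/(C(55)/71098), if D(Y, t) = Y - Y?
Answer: 71098/51 ≈ 1394.1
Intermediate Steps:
D(Y, t) = 0
y(L, h) = -4 + L + h (y(L, h) = -4 + (L + h) = -4 + L + h)
C(U) = -4 + U (C(U) = -4 + U + 0 = -4 + U)
1/(C(55)/71098) = 1/((-4 + 55)/71098) = 1/(51*(1/71098)) = 1/(51/71098) = 71098/51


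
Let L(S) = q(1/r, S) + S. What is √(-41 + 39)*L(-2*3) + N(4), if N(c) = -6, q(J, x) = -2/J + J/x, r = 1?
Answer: -6 - 49*I*√2/6 ≈ -6.0 - 11.549*I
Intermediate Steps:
L(S) = -2 + S + 1/S (L(S) = (-2/(1/1) + 1/(1*S)) + S = (-2/1 + 1/S) + S = (-2*1 + 1/S) + S = (-2 + 1/S) + S = -2 + S + 1/S)
√(-41 + 39)*L(-2*3) + N(4) = √(-41 + 39)*(-2 - 2*3 + 1/(-2*3)) - 6 = √(-2)*(-2 - 6 + 1/(-6)) - 6 = (I*√2)*(-2 - 6 - ⅙) - 6 = (I*√2)*(-49/6) - 6 = -49*I*√2/6 - 6 = -6 - 49*I*√2/6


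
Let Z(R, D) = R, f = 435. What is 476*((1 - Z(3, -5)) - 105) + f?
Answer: -50497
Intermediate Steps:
476*((1 - Z(3, -5)) - 105) + f = 476*((1 - 1*3) - 105) + 435 = 476*((1 - 3) - 105) + 435 = 476*(-2 - 105) + 435 = 476*(-107) + 435 = -50932 + 435 = -50497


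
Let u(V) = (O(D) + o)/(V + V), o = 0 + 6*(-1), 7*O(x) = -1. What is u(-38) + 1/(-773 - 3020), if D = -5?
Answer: 162567/2017876 ≈ 0.080563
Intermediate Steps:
O(x) = -⅐ (O(x) = (⅐)*(-1) = -⅐)
o = -6 (o = 0 - 6 = -6)
u(V) = -43/(14*V) (u(V) = (-⅐ - 6)/(V + V) = -43*1/(2*V)/7 = -43/(14*V))
u(-38) + 1/(-773 - 3020) = -43/14/(-38) + 1/(-773 - 3020) = -43/14*(-1/38) + 1/(-3793) = 43/532 - 1/3793 = 162567/2017876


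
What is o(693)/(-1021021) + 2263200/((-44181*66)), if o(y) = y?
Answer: -385465912963/496207016811 ≈ -0.77682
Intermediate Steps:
o(693)/(-1021021) + 2263200/((-44181*66)) = 693/(-1021021) + 2263200/((-44181*66)) = 693*(-1/1021021) + 2263200/(-2915946) = -693/1021021 + 2263200*(-1/2915946) = -693/1021021 - 377200/485991 = -385465912963/496207016811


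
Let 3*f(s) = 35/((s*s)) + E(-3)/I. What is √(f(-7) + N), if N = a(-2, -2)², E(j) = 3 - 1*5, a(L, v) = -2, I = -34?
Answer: 4*√33915/357 ≈ 2.0634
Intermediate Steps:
E(j) = -2 (E(j) = 3 - 5 = -2)
f(s) = 1/51 + 35/(3*s²) (f(s) = (35/((s*s)) - 2/(-34))/3 = (35/(s²) - 2*(-1/34))/3 = (35/s² + 1/17)/3 = (1/17 + 35/s²)/3 = 1/51 + 35/(3*s²))
N = 4 (N = (-2)² = 4)
√(f(-7) + N) = √((1/51)*(595 + (-7)²)/(-7)² + 4) = √((1/51)*(1/49)*(595 + 49) + 4) = √((1/51)*(1/49)*644 + 4) = √(92/357 + 4) = √(1520/357) = 4*√33915/357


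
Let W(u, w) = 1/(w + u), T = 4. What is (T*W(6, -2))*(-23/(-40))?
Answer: 23/40 ≈ 0.57500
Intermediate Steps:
W(u, w) = 1/(u + w)
(T*W(6, -2))*(-23/(-40)) = (4/(6 - 2))*(-23/(-40)) = (4/4)*(-23*(-1/40)) = (4*(1/4))*(23/40) = 1*(23/40) = 23/40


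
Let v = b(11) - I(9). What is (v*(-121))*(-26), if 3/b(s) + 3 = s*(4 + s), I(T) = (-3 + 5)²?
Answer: -338195/27 ≈ -12526.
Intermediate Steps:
I(T) = 4 (I(T) = 2² = 4)
b(s) = 3/(-3 + s*(4 + s))
v = -215/54 (v = 3/(-3 + 11² + 4*11) - 1*4 = 3/(-3 + 121 + 44) - 4 = 3/162 - 4 = 3*(1/162) - 4 = 1/54 - 4 = -215/54 ≈ -3.9815)
(v*(-121))*(-26) = -215/54*(-121)*(-26) = (26015/54)*(-26) = -338195/27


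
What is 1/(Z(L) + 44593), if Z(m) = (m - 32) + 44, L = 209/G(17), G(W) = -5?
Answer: 5/222816 ≈ 2.2440e-5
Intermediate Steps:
L = -209/5 (L = 209/(-5) = 209*(-⅕) = -209/5 ≈ -41.800)
Z(m) = 12 + m (Z(m) = (-32 + m) + 44 = 12 + m)
1/(Z(L) + 44593) = 1/((12 - 209/5) + 44593) = 1/(-149/5 + 44593) = 1/(222816/5) = 5/222816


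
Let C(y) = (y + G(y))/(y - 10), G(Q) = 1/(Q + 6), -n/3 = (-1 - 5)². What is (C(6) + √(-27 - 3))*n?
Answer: 657/4 - 108*I*√30 ≈ 164.25 - 591.54*I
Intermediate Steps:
n = -108 (n = -3*(-1 - 5)² = -3*(-6)² = -3*36 = -108)
G(Q) = 1/(6 + Q)
C(y) = (y + 1/(6 + y))/(-10 + y) (C(y) = (y + 1/(6 + y))/(y - 10) = (y + 1/(6 + y))/(-10 + y))
(C(6) + √(-27 - 3))*n = ((1 + 6*(6 + 6))/((-10 + 6)*(6 + 6)) + √(-27 - 3))*(-108) = ((1 + 6*12)/(-4*12) + √(-30))*(-108) = (-¼*1/12*(1 + 72) + I*√30)*(-108) = (-¼*1/12*73 + I*√30)*(-108) = (-73/48 + I*√30)*(-108) = 657/4 - 108*I*√30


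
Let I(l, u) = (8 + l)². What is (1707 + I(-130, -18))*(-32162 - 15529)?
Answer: -791241381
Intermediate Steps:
(1707 + I(-130, -18))*(-32162 - 15529) = (1707 + (8 - 130)²)*(-32162 - 15529) = (1707 + (-122)²)*(-47691) = (1707 + 14884)*(-47691) = 16591*(-47691) = -791241381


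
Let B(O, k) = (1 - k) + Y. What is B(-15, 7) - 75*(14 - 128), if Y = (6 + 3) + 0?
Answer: 8553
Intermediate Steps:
Y = 9 (Y = 9 + 0 = 9)
B(O, k) = 10 - k (B(O, k) = (1 - k) + 9 = 10 - k)
B(-15, 7) - 75*(14 - 128) = (10 - 1*7) - 75*(14 - 128) = (10 - 7) - 75*(-114) = 3 + 8550 = 8553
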